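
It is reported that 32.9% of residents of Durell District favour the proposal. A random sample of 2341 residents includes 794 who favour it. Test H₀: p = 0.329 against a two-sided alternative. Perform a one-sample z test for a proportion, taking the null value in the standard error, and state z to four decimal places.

z = 1.0474

p̂ = 794/2341 = 0.339171.
Under H₀, SE = √(0.329·0.671/2341) = √(9.43012e-05) = 0.009711.
z = (0.339171 − 0.329)/0.009711 = 0.010171/0.009711 = 1.0474.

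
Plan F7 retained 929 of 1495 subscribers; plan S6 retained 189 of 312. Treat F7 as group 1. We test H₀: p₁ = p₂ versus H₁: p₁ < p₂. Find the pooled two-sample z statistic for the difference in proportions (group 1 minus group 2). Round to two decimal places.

z = 0.52

p̂₁ = 929/1495 = 0.6214, p̂₂ = 189/312 = 0.6058.
Pooled p̂ = (929+189)/(1495+312) = 1118/1807 = 0.6187.
SE = √(p̂(1−p̂)(1/n₁+1/n₂)) = √(0.6187·0.3813·0.00387402) = √(0.000913918) = 0.0302.
z = (0.6214 − 0.6058)/0.0302 = 0.0156/0.0302 = 0.52.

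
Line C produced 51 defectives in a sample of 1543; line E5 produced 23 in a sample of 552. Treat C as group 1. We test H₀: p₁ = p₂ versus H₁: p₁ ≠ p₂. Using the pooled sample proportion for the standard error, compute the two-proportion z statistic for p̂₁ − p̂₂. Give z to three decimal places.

p̂₁ = 51/1543 ≈ 0.033052, p̂₂ = 23/552 ≈ 0.041667.
Pooled p̂ = (51+23)/(1543+552) = 74/2095 = 0.035322.
SE = √(p̂(1−p̂)(1/n₁+1/n₂)) = √(0.035322·0.964678·0.00245968) = √(8.38125e-05) = 0.009155.
z = (0.033052 − 0.041667)/0.009155 = -0.008615/0.009155 = -0.941.

z = -0.941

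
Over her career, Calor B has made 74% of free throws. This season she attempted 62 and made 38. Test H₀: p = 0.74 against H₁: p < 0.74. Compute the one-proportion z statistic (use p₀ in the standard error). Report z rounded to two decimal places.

z = -2.28

p̂ = 38/62 = 0.6129.
Under H₀, SE = √(0.74·0.26/62) = √(0.00310323) = 0.0557.
z = (0.6129 − 0.74)/0.0557 = -0.1271/0.0557 = -2.28.
p-value = P(Z < -2.282) ≈ 0.0113.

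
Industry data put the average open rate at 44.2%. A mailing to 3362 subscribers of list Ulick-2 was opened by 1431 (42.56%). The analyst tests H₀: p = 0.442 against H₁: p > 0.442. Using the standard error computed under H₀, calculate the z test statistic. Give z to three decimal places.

p̂ = 1431/3362 = 0.425640.
Standard error under H₀: √(0.442×0.558/3362) = 0.008565.
z = (0.425640 − 0.442)/0.008565 = -0.016360/0.008565 = -1.910.
p-value = P(Z > -1.910) ≈ 0.9719.

z = -1.910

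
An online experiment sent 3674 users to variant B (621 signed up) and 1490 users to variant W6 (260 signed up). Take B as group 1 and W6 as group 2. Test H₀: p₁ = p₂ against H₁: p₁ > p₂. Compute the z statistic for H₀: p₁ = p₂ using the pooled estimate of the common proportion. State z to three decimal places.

z = -0.474

p̂₁ = 621/3674 ≈ 0.16903, p̂₂ = 260/1490 ≈ 0.17450.
Pooled p̂ = (621+260)/(3674+1490) = 881/5164 = 0.17060.
SE = √(0.141498 × 0.000943324) = 0.01155.
z = (0.16903 − 0.17450)/0.01155 = -0.00547/0.01155 = -0.474.
p-value = P(Z > -0.474) ≈ 0.6821.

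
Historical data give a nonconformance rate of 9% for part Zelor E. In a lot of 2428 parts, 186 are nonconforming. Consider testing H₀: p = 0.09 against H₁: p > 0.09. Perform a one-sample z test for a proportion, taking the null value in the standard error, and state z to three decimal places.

z = -2.306

p̂ = 186/2428 ≈ 0.076606.
Under H₀, SE = √(0.09·0.91/2428) = √(3.37315e-05) = 0.005808.
z = (0.076606 − 0.09)/0.005808 = -0.013394/0.005808 = -2.306.
p-value = P(Z > -2.306) ≈ 0.9894.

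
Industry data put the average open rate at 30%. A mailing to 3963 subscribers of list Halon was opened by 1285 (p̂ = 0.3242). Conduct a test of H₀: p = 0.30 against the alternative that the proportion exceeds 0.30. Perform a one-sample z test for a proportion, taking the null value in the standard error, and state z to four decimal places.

z = 3.3312

p̂ = 1285/3963 = 0.3242493.
Under H₀, SE = √(0.3·0.7/3963) = √(5.29902e-05) = 0.0072794.
z = (0.3242493 − 0.3)/0.0072794 = 0.0242493/0.0072794 = 3.3312.
p-value = P(Z > 3.331) ≈ 0.0004.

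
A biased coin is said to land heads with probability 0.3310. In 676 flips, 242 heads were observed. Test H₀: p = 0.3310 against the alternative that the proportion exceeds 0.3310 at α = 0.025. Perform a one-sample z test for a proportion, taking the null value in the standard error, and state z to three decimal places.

z = 1.491

p̂ = 242/676 ≈ 0.35799.
Standard error under H₀: √(0.331×0.669/676) = 0.01810.
z = (0.35799 − 0.331)/0.01810 = 0.02699/0.01810 = 1.491.
p-value = P(Z > 1.491) ≈ 0.0680, so at α = 0.025 we fail to reject H₀.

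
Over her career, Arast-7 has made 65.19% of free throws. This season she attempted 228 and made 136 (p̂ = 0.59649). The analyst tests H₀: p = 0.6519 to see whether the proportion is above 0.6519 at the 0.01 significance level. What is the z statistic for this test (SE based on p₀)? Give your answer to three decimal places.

z = -1.756

p̂ = 136/228 = 0.59649.
Standard error under H₀: √(0.6519×0.3481/228) = 0.03155.
z = (0.59649 − 0.6519)/0.03155 = -0.05541/0.03155 = -1.756.
p-value = P(Z > -1.756) ≈ 0.9605. With α = 0.01, fail to reject H₀.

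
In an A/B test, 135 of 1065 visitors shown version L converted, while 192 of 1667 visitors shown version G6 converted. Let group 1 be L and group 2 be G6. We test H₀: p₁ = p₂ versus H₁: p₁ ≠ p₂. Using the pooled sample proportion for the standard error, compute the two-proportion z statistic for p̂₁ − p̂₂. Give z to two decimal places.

z = 0.91

p̂₁ = 135/1065 ≈ 0.1268, p̂₂ = 192/1667 ≈ 0.1152.
Pooled p̂ = (135+192)/(1065+1667) = 327/2732 = 0.1197.
SE = √(0.105366 × 0.00153885) = 0.0127.
z = (0.1268 − 0.1152)/0.0127 = 0.0116/0.0127 = 0.91.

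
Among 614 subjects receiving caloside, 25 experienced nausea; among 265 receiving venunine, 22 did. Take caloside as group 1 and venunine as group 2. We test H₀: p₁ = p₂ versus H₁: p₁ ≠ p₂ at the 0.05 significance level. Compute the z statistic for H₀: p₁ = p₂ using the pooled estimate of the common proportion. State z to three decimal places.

z = -2.558

p̂₁ = 25/614 = 0.040717, p̂₂ = 22/265 = 0.083019.
Pooled p̂ = (25+22)/(614+265) = 47/879 = 0.053470.
SE = √(p̂(1−p̂)(1/n₁+1/n₂)) = √(0.053470·0.946530·0.00540225) = √(0.000273412) = 0.016535.
z = (0.040717 − 0.083019)/0.016535 = -0.042302/0.016535 = -2.558.
Two-sided p-value ≈ 2·Φ(−2.558) = 0.0105. With α = 0.05, reject H₀.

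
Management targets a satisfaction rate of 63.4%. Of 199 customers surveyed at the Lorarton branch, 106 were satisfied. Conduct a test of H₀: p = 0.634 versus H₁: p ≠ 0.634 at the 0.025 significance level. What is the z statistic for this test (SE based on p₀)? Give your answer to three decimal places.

p̂ = 106/199 ≈ 0.532663.
Standard error under H₀: √(0.634×0.366/199) = 0.034147.
z = (0.532663 − 0.634)/0.034147 = -0.101337/0.034147 = -2.968.
Two-sided p-value ≈ 2·Φ(−2.968) = 0.0030. With α = 0.025, reject H₀.

z = -2.968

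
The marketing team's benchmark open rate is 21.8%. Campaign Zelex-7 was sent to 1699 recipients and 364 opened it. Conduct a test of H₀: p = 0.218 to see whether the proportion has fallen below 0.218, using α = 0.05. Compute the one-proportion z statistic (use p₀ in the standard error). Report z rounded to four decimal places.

p̂ = 364/1699 ≈ 0.214244.
SE = √(p₀(1−p₀)/n) = √(0.17048/1699) = 0.010017.
z = (0.214244 − 0.218)/0.010017 = -0.003756/0.010017 = -0.3750.
p-value = P(Z < -0.375) ≈ 0.3538. With α = 0.05, fail to reject H₀.

z = -0.3750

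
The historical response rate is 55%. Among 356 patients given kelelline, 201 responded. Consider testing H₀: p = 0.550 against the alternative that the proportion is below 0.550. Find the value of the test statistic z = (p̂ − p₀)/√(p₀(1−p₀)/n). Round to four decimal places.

p̂ = 201/356 ≈ 0.564607.
Standard error under H₀: √(0.55×0.45/356) = 0.026367.
z = (0.564607 − 0.55)/0.026367 = 0.014607/0.026367 = 0.5540.

z = 0.5540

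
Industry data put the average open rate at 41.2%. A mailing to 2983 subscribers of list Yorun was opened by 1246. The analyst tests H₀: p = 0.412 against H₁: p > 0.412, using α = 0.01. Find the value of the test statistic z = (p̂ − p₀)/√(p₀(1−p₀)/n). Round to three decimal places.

z = 0.633

p̂ = 1246/2983 ≈ 0.41770.
Standard error under H₀: √(0.412×0.588/2983) = 0.00901.
z = (0.41770 − 0.412)/0.00901 = 0.00570/0.00901 = 0.633.
p-value = P(Z > 0.633) ≈ 0.2635, so at α = 0.01 we fail to reject H₀.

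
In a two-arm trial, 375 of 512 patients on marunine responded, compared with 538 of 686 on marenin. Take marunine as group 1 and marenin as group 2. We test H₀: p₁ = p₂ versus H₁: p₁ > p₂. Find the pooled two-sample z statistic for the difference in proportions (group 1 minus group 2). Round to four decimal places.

p̂₁ = 375/512 ≈ 0.732422, p̂₂ = 538/686 ≈ 0.784257.
Pooled p̂ = (375+538)/(512+686) = 913/1198 = 0.762104.
SE = √(p̂(1−p̂)(1/n₁+1/n₂)) = √(0.762104·0.237896·0.00341085) = √(0.000618393) = 0.024868.
z = (0.732422 − 0.784257)/0.024868 = -0.051835/0.024868 = -2.0844.

z = -2.0844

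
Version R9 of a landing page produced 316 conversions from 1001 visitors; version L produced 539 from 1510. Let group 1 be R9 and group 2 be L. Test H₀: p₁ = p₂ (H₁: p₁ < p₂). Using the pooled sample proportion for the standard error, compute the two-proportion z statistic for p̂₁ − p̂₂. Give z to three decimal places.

z = -2.137

p̂₁ = 316/1001 ≈ 0.31568, p̂₂ = 539/1510 ≈ 0.35695.
Pooled p̂ = (316+539)/(1001+1510) = 855/2511 = 0.34050.
SE = √(p̂(1−p̂)(1/n₁+1/n₂)) = √(0.34050·0.65950·0.00166125) = √(0.000373051) = 0.01931.
z = (0.31568 − 0.35695)/0.01931 = -0.04127/0.01931 = -2.137.
p-value = P(Z < -2.137) ≈ 0.0163.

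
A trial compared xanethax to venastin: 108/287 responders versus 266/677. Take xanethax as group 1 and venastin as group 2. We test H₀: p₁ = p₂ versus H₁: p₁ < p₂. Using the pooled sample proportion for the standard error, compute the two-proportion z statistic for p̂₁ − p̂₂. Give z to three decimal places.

p̂₁ = 108/287 = 0.37631, p̂₂ = 266/677 = 0.39291.
Pooled p̂ = (108+266)/(287+677) = 374/964 = 0.38797.
SE = √(p̂(1−p̂)(1/n₁+1/n₂)) = √(0.38797·0.61203·0.00496143) = √(0.00117808) = 0.03432.
z = (0.37631 − 0.39291)/0.03432 = -0.01660/0.03432 = -0.484.
p-value = P(Z < -0.484) ≈ 0.3143.

z = -0.484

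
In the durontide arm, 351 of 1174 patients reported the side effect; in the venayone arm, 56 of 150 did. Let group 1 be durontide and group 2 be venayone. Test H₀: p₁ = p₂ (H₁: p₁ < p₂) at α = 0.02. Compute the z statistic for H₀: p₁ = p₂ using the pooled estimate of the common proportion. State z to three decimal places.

z = -1.858

p̂₁ = 351/1174 = 0.29898, p̂₂ = 56/150 = 0.37333.
Pooled p̂ = (351+56)/(1174+150) = 407/1324 = 0.30740.
SE = √(0.212906 × 0.00751846) = 0.04001.
z = (0.29898 − 0.37333)/0.04001 = -0.07435/0.04001 = -1.858.
p-value = P(Z < -1.858) ≈ 0.0316. With α = 0.02, fail to reject H₀.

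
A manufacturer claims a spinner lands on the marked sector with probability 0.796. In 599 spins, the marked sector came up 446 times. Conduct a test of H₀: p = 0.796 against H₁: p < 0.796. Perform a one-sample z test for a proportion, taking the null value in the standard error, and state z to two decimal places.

p̂ = 446/599 = 0.7446.
Under H₀, SE = √(0.796·0.204/599) = √(0.000271092) = 0.0165.
z = (0.7446 − 0.796)/0.0165 = -0.0514/0.0165 = -3.12.
p-value = P(Z < -3.123) ≈ 0.0009.

z = -3.12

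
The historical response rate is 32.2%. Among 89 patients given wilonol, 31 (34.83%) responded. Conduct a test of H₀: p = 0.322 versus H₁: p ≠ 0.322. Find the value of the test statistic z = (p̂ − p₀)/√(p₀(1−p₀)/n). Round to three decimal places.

z = 0.531

p̂ = 31/89 = 0.34831.
SE = √(p₀(1−p₀)/n) = √(0.21832/89) = 0.04953.
z = (0.34831 − 0.322)/0.04953 = 0.02631/0.04953 = 0.531.
Two-sided p-value ≈ 2·Φ(−0.531) = 0.5952.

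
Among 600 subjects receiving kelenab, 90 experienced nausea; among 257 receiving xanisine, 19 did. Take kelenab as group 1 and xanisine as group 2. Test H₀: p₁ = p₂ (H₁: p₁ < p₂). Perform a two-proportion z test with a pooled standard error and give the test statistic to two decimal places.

p̂₁ = 90/600 ≈ 0.15000, p̂₂ = 19/257 ≈ 0.07393.
Pooled p̂ = (90+19)/(600+257) = 109/857 = 0.12719.
SE = √(0.111011 × 0.00555772) = 0.02484.
z = (0.15000 − 0.07393)/0.02484 = 0.07607/0.02484 = 3.06.

z = 3.06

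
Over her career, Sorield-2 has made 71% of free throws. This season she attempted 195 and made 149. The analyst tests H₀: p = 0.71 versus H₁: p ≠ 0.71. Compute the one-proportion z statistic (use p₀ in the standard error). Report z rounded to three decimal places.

p̂ = 149/195 = 0.76410.
Standard error under H₀: √(0.71×0.29/195) = 0.03249.
z = (0.76410 − 0.71)/0.03249 = 0.05410/0.03249 = 1.665.

z = 1.665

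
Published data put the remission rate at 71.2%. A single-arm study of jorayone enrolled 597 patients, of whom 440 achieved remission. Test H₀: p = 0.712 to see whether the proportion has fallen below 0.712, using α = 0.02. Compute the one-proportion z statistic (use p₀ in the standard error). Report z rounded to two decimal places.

z = 1.35

p̂ = 440/597 = 0.7370.
SE = √(p₀(1−p₀)/n) = √(0.20506/597) = 0.0185.
z = (0.7370 − 0.712)/0.0185 = 0.0250/0.0185 = 1.35.
p-value = P(Z < 1.350) ≈ 0.9115; since p > α = 0.02, fail to reject H₀.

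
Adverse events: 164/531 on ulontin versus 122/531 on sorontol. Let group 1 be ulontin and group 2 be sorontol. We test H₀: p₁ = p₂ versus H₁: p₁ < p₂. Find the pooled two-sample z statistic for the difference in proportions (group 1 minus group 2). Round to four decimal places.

p̂₁ = 164/531 = 0.3088512, p̂₂ = 122/531 = 0.2297552.
Pooled p̂ = (164+122)/(531+531) = 286/1062 = 0.2693032.
SE = √(0.196779 × 0.00376648) = 0.0272243.
z = (0.3088512 − 0.2297552)/0.0272243 = 0.0790960/0.0272243 = 2.9053.
p-value = P(Z < 2.905) ≈ 0.9982.

z = 2.9053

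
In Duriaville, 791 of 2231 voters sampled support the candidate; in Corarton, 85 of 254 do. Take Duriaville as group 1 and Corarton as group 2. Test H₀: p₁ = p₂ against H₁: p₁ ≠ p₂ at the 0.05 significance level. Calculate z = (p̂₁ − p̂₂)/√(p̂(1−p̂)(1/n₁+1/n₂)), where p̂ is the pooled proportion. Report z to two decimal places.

p̂₁ = 791/2231 = 0.3545, p̂₂ = 85/254 = 0.3346.
Pooled p̂ = (791+85)/(2231+254) = 876/2485 = 0.3525.
SE = √(0.228248 × 0.00438524) = 0.0316.
z = (0.3545 − 0.3346)/0.0316 = 0.0199/0.0316 = 0.63.
Two-sided p-value ≈ 2·Φ(−0.629) = 0.5293. With α = 0.05, fail to reject H₀.

z = 0.63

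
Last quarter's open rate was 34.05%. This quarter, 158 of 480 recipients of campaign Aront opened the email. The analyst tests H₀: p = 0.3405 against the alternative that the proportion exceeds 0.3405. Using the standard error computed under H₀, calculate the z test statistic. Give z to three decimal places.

z = -0.524

p̂ = 158/480 ≈ 0.32917.
Standard error under H₀: √(0.3405×0.6595/480) = 0.02163.
z = (0.32917 − 0.3405)/0.02163 = -0.01133/0.02163 = -0.524.
p-value = P(Z > -0.524) ≈ 0.6999.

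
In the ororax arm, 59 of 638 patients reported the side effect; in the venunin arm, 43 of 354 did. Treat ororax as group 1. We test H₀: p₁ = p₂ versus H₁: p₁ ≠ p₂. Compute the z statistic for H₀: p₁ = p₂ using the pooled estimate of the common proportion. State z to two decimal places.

z = -1.44

p̂₁ = 59/638 ≈ 0.0925, p̂₂ = 43/354 ≈ 0.1215.
Pooled p̂ = (59+43)/(638+354) = 102/992 = 0.1028.
SE = √(p̂(1−p̂)(1/n₁+1/n₂)) = √(0.1028·0.8972·0.00439226) = √(0.000405186) = 0.0201.
z = (0.0925 − 0.1215)/0.0201 = -0.0290/0.0201 = -1.44.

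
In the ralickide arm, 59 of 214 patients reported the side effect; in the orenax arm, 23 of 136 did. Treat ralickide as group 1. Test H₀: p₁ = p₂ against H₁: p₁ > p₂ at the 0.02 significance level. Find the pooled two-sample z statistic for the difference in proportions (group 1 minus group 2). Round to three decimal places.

z = 2.295

p̂₁ = 59/214 ≈ 0.27570, p̂₂ = 23/136 ≈ 0.16912.
Pooled p̂ = (59+23)/(214+136) = 82/350 = 0.23429.
SE = √(0.179396 × 0.0120258) = 0.04645.
z = (0.27570 − 0.16912)/0.04645 = 0.10658/0.04645 = 2.295.
p-value = P(Z > 2.295) ≈ 0.0109, so at α = 0.02 we reject H₀.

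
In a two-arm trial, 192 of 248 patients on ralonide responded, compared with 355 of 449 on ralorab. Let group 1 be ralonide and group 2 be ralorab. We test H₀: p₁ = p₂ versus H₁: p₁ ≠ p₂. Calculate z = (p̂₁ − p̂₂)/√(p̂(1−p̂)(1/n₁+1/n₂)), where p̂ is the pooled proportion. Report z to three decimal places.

z = -0.506

p̂₁ = 192/248 ≈ 0.77419, p̂₂ = 355/449 ≈ 0.79065.
Pooled p̂ = (192+355)/(248+449) = 547/697 = 0.78479.
SE = √(0.168894 × 0.00625943) = 0.03251.
z = (0.77419 − 0.79065)/0.03251 = -0.01646/0.03251 = -0.506.
Two-sided p-value ≈ 2·Φ(−0.506) = 0.6129.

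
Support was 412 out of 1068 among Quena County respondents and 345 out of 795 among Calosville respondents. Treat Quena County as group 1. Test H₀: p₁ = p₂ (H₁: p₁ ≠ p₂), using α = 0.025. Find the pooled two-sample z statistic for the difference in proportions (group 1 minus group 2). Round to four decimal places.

z = -2.0948

p̂₁ = 412/1068 = 0.385768, p̂₂ = 345/795 = 0.433962.
Pooled p̂ = (412+345)/(1068+795) = 757/1863 = 0.406334.
SE = √(0.241227 × 0.00219419) = 0.023006.
z = (0.385768 − 0.433962)/0.023006 = -0.048194/0.023006 = -2.0948.
Two-sided p-value ≈ 2·Φ(−2.095) = 0.0362. With α = 0.025, fail to reject H₀.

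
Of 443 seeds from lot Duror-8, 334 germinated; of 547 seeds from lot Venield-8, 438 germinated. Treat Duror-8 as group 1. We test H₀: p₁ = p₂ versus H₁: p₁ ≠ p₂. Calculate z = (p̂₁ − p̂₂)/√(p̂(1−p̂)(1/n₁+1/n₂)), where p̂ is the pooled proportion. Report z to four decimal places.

p̂₁ = 334/443 = 0.7539503, p̂₂ = 438/547 = 0.8007313.
Pooled p̂ = (334+438)/(443+547) = 772/990 = 0.7797980.
SE = √(p̂(1−p̂)(1/n₁+1/n₂)) = √(0.7797980·0.2202020·0.00408549) = √(0.000701532) = 0.0264865.
z = (0.7539503 − 0.8007313)/0.0264865 = -0.0467810/0.0264865 = -1.7662.
Two-sided p-value ≈ 2·Φ(−1.766) = 0.0774.

z = -1.7662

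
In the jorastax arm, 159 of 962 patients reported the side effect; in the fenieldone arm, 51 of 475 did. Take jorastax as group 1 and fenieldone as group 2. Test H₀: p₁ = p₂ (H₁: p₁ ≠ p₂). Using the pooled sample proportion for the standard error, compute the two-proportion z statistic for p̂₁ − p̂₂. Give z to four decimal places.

p̂₁ = 159/962 = 0.1652807, p̂₂ = 51/475 = 0.1073684.
Pooled p̂ = (159+51)/(962+475) = 210/1437 = 0.1461378.
SE = √(0.124782 × 0.00314476) = 0.0198093.
z = (0.1652807 − 0.1073684)/0.0198093 = 0.0579123/0.0198093 = 2.9235.

z = 2.9235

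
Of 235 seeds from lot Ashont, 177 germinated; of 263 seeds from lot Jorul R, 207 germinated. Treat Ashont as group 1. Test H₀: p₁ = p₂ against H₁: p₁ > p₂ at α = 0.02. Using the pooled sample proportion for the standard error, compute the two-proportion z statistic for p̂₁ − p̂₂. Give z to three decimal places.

p̂₁ = 177/235 ≈ 0.75319, p̂₂ = 207/263 ≈ 0.78707.
Pooled p̂ = (177+207)/(235+263) = 384/498 = 0.77108.
SE = √(p̂(1−p̂)(1/n₁+1/n₂)) = √(0.77108·0.22892·0.0080576) = √(0.00142227) = 0.03771.
z = (0.75319 − 0.78707)/0.03771 = -0.03388/0.03771 = -0.898.
p-value = P(Z > -0.898) ≈ 0.8155, so at α = 0.02 we fail to reject H₀.

z = -0.898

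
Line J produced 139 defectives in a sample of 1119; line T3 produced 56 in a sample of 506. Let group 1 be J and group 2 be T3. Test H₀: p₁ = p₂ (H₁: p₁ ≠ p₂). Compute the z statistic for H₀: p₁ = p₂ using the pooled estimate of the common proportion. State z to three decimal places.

p̂₁ = 139/1119 = 0.12422, p̂₂ = 56/506 = 0.11067.
Pooled p̂ = (139+56)/(1119+506) = 195/1625 = 0.12000.
SE = √(p̂(1−p̂)(1/n₁+1/n₂)) = √(0.12000·0.88000·0.00286994) = √(0.000303066) = 0.01741.
z = (0.12422 − 0.11067)/0.01741 = 0.01355/0.01741 = 0.778.

z = 0.778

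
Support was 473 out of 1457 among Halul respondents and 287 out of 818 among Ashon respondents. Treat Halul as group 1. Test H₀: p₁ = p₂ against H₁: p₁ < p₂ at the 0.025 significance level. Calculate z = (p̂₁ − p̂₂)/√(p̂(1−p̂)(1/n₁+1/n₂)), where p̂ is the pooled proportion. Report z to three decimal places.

z = -1.272

p̂₁ = 473/1457 = 0.32464, p̂₂ = 287/818 = 0.35086.
Pooled p̂ = (473+287)/(1457+818) = 760/2275 = 0.33407.
SE = √(p̂(1−p̂)(1/n₁+1/n₂)) = √(0.33407·0.66593·0.00190884) = √(0.000424651) = 0.02061.
z = (0.32464 − 0.35086)/0.02061 = -0.02622/0.02061 = -1.272.
p-value = P(Z < -1.272) ≈ 0.1017; since p > α = 0.025, fail to reject H₀.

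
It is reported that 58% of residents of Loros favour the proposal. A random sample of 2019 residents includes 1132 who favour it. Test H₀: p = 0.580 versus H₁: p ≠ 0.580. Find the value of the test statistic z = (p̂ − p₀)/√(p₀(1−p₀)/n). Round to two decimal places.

z = -1.76

p̂ = 1132/2019 = 0.56067.
SE = √(p₀(1−p₀)/n) = √(0.2436/2019) = 0.01098.
z = (0.56067 − 0.58)/0.01098 = -0.01933/0.01098 = -1.76.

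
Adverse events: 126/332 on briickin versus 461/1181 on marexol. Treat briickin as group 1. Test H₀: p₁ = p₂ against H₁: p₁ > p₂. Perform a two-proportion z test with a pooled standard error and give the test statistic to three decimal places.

z = -0.358

p̂₁ = 126/332 = 0.37952, p̂₂ = 461/1181 = 0.39035.
Pooled p̂ = (126+461)/(332+1181) = 587/1513 = 0.38797.
SE = √(p̂(1−p̂)(1/n₁+1/n₂)) = √(0.38797·0.61203·0.00385879) = √(0.000916267) = 0.03027.
z = (0.37952 − 0.39035)/0.03027 = -0.01083/0.03027 = -0.358.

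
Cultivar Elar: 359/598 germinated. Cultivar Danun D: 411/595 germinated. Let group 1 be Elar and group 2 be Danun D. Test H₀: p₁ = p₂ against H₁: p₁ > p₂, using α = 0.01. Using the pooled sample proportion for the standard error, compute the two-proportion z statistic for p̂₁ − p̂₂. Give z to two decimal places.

z = -3.26

p̂₁ = 359/598 = 0.60033, p̂₂ = 411/595 = 0.69076.
Pooled p̂ = (359+411)/(598+595) = 770/1193 = 0.64543.
SE = √(0.22885 × 0.00335291) = 0.02770.
z = (0.60033 − 0.69076)/0.02770 = -0.09043/0.02770 = -3.26.
p-value = P(Z > -3.264) ≈ 0.9995, so at α = 0.01 we fail to reject H₀.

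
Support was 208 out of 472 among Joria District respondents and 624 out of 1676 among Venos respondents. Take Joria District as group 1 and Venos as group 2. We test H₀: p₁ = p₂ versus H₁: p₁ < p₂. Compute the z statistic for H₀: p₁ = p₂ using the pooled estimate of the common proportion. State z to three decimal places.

z = 2.693

p̂₁ = 208/472 ≈ 0.44068, p̂₂ = 624/1676 ≈ 0.37232.
Pooled p̂ = (208+624)/(472+1676) = 832/2148 = 0.38734.
SE = √(p̂(1−p̂)(1/n₁+1/n₂)) = √(0.38734·0.61266·0.0027153) = √(0.000644361) = 0.02538.
z = (0.44068 − 0.37232)/0.02538 = 0.06836/0.02538 = 2.693.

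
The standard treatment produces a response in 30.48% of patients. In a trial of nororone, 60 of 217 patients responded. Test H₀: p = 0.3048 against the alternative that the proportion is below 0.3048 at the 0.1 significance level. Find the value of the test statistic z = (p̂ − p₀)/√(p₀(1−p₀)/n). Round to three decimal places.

p̂ = 60/217 ≈ 0.27650.
Standard error under H₀: √(0.3048×0.6952/217) = 0.03125.
z = (0.27650 − 0.3048)/0.03125 = -0.02830/0.03125 = -0.906.
p-value = P(Z < -0.906) ≈ 0.1825. With α = 0.1, fail to reject H₀.

z = -0.906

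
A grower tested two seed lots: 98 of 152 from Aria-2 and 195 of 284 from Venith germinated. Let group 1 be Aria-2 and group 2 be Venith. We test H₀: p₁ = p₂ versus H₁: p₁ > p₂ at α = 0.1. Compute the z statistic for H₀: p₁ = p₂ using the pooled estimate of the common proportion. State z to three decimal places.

p̂₁ = 98/152 ≈ 0.64474, p̂₂ = 195/284 ≈ 0.68662.
Pooled p̂ = (98+195)/(152+284) = 293/436 = 0.67202.
SE = √(0.22041 × 0.0101001) = 0.04718.
z = (0.64474 − 0.68662)/0.04718 = -0.04188/0.04718 = -0.888.
p-value = P(Z > -0.888) ≈ 0.8126, so at α = 0.1 we fail to reject H₀.

z = -0.888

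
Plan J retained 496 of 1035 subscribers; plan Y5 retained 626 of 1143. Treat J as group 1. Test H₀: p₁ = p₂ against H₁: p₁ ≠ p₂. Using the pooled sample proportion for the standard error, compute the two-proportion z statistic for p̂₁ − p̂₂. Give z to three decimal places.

p̂₁ = 496/1035 ≈ 0.479227, p̂₂ = 626/1143 ≈ 0.547682.
Pooled p̂ = (496+626)/(1035+1143) = 1122/2178 = 0.515152.
SE = √(p̂(1−p̂)(1/n₁+1/n₂)) = √(0.515152·0.484848·0.00184107) = √(0.000459846) = 0.021444.
z = (0.479227 − 0.547682)/0.021444 = -0.068455/0.021444 = -3.192.

z = -3.192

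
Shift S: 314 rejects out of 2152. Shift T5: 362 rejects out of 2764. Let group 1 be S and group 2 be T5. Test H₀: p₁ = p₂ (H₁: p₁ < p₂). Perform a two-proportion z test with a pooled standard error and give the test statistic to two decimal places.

z = 1.51

p̂₁ = 314/2152 = 0.1459, p̂₂ = 362/2764 = 0.1310.
Pooled p̂ = (314+362)/(2152+2764) = 676/4916 = 0.1375.
SE = √(p̂(1−p̂)(1/n₁+1/n₂)) = √(0.1375·0.8625·0.000826479) = √(9.80213e-05) = 0.0099.
z = (0.1459 − 0.1310)/0.0099 = 0.0149/0.0099 = 1.51.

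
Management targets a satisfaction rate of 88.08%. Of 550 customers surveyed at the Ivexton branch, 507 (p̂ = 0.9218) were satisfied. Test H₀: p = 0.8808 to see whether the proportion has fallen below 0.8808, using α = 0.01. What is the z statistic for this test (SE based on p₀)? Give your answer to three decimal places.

z = 2.969

p̂ = 507/550 ≈ 0.921818.
Standard error under H₀: √(0.8808×0.1192/550) = 0.013816.
z = (0.921818 − 0.8808)/0.013816 = 0.041018/0.013816 = 2.969.
p-value = P(Z < 2.969) ≈ 0.9985, so at α = 0.01 we fail to reject H₀.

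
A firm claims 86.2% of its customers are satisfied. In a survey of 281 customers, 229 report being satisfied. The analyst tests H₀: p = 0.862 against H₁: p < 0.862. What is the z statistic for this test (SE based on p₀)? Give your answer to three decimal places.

z = -2.287

p̂ = 229/281 ≈ 0.814947.
SE = √(p₀(1−p₀)/n) = √(0.11896/281) = 0.020575.
z = (0.814947 − 0.862)/0.020575 = -0.047053/0.020575 = -2.287.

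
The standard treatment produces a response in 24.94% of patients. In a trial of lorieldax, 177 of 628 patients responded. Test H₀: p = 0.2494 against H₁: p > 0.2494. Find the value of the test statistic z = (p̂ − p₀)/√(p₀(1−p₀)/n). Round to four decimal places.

z = 1.8793

p̂ = 177/628 = 0.2818471.
SE = √(p₀(1−p₀)/n) = √(0.1872/628) = 0.0172652.
z = (0.2818471 − 0.2494)/0.0172652 = 0.0324471/0.0172652 = 1.8793.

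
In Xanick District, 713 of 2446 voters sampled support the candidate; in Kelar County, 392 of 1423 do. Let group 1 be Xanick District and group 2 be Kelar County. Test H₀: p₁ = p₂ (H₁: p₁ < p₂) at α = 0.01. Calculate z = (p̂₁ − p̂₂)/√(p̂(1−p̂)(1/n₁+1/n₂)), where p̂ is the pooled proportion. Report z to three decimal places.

p̂₁ = 713/2446 ≈ 0.29150, p̂₂ = 392/1423 ≈ 0.27547.
Pooled p̂ = (713+392)/(2446+1423) = 1105/3869 = 0.28560.
SE = √(0.204034 × 0.00111157) = 0.01506.
z = (0.29150 − 0.27547)/0.01506 = 0.01603/0.01506 = 1.064.
p-value = P(Z < 1.064) ≈ 0.8563, so at α = 0.01 we fail to reject H₀.

z = 1.064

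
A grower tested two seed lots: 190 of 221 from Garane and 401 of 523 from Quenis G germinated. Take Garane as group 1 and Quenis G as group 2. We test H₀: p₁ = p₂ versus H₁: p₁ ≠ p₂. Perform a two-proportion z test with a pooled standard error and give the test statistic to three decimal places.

z = 2.868

p̂₁ = 190/221 = 0.85973, p̂₂ = 401/523 = 0.76673.
Pooled p̂ = (190+401)/(221+523) = 591/744 = 0.79435.
SE = √(p̂(1−p̂)(1/n₁+1/n₂)) = √(0.79435·0.20565·0.00643693) = √(0.00105151) = 0.03243.
z = (0.85973 − 0.76673)/0.03243 = 0.09300/0.03243 = 2.868.
p-value = 2·P(Z > 2.868) ≈ 0.0041.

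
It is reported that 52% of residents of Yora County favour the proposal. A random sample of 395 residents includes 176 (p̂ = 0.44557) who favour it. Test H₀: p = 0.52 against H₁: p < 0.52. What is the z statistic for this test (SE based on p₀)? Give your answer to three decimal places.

z = -2.961

p̂ = 176/395 = 0.44557.
Under H₀, SE = √(0.52·0.48/395) = √(0.000631899) = 0.02514.
z = (0.44557 − 0.52)/0.02514 = -0.07443/0.02514 = -2.961.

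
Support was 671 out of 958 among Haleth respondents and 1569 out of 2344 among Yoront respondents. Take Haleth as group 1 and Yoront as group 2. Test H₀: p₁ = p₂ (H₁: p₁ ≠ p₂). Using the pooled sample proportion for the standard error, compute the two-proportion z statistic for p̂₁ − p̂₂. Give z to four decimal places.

p̂₁ = 671/958 ≈ 0.700418, p̂₂ = 1569/2344 ≈ 0.669369.
Pooled p̂ = (671+1569)/(958+2344) = 2240/3302 = 0.678377.
SE = √(p̂(1−p̂)(1/n₁+1/n₂)) = √(0.678377·0.321623·0.00147046) = √(0.000320828) = 0.017912.
z = (0.700418 − 0.669369)/0.017912 = 0.031049/0.017912 = 1.7334.

z = 1.7334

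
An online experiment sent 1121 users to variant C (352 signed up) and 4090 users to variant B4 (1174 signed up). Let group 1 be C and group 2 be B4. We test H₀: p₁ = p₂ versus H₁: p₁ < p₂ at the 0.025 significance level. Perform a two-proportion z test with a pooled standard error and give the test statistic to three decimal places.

z = 1.758

p̂₁ = 352/1121 ≈ 0.31401, p̂₂ = 1174/4090 ≈ 0.28704.
Pooled p̂ = (352+1174)/(1121+4090) = 1526/5211 = 0.29284.
SE = √(0.207086 × 0.00113656) = 0.01534.
z = (0.31401 − 0.28704)/0.01534 = 0.02697/0.01534 = 1.758.
p-value = P(Z < 1.758) ≈ 0.9606, so at α = 0.025 we fail to reject H₀.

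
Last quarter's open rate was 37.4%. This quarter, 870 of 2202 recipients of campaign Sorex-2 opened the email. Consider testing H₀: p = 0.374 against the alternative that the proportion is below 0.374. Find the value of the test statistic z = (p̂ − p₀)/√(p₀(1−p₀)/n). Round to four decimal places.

p̂ = 870/2202 ≈ 0.39509537.
Under H₀, SE = √(0.374·0.626/2202) = √(0.000106323) = 0.01031132.
z = (0.39509537 − 0.374)/0.01031132 = 0.02109537/0.01031132 = 2.0458.
p-value = P(Z < 2.046) ≈ 0.9796.

z = 2.0458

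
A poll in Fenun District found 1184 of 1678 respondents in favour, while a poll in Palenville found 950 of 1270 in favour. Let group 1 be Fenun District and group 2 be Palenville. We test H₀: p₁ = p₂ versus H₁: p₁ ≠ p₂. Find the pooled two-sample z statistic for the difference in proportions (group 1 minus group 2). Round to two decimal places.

p̂₁ = 1184/1678 ≈ 0.7056, p̂₂ = 950/1270 ≈ 0.7480.
Pooled p̂ = (1184+950)/(1678+1270) = 2134/2948 = 0.7239.
SE = √(p̂(1−p̂)(1/n₁+1/n₂)) = √(0.7239·0.2761·0.00138335) = √(0.0002765) = 0.0166.
z = (0.7056 − 0.7480)/0.0166 = -0.0424/0.0166 = -2.55.
p-value = 2·P(Z > 2.552) ≈ 0.0107.

z = -2.55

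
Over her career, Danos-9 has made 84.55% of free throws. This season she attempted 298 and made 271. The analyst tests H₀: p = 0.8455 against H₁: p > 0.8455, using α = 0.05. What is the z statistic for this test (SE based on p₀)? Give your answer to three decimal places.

p̂ = 271/298 ≈ 0.90940.
SE = √(p₀(1−p₀)/n) = √(0.13063/298) = 0.02094.
z = (0.90940 − 0.8455)/0.02094 = 0.06390/0.02094 = 3.052.
p-value = P(Z > 3.052) ≈ 0.0011, so at α = 0.05 we reject H₀.

z = 3.052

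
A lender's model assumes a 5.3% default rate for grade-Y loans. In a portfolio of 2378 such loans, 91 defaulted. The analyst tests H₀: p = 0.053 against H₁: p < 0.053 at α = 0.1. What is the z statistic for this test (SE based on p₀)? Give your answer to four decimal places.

p̂ = 91/2378 ≈ 0.0382675.
Under H₀, SE = √(0.053·0.947/2378) = √(2.11064e-05) = 0.0045942.
z = (0.0382675 − 0.053)/0.0045942 = -0.0147325/0.0045942 = -3.2068.
p-value = P(Z < -3.207) ≈ 0.0007. With α = 0.1, reject H₀.

z = -3.2068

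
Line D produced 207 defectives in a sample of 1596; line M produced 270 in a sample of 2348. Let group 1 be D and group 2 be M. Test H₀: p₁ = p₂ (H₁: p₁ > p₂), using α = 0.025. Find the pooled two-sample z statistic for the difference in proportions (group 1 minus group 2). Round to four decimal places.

p̂₁ = 207/1596 = 0.129699, p̂₂ = 270/2348 = 0.114991.
Pooled p̂ = (207+270)/(1596+2348) = 477/3944 = 0.120943.
SE = √(0.106316 × 0.00105246) = 0.010578.
z = (0.129699 − 0.114991)/0.010578 = 0.014708/0.010578 = 1.3904.
p-value = P(Z > 1.390) ≈ 0.0822; since p > α = 0.025, fail to reject H₀.

z = 1.3904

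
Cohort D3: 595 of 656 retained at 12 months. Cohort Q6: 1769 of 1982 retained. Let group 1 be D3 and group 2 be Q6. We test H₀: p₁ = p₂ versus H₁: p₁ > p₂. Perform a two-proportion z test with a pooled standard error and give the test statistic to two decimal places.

z = 1.05

p̂₁ = 595/656 = 0.90701, p̂₂ = 1769/1982 = 0.89253.
Pooled p̂ = (595+1769)/(656+1982) = 2364/2638 = 0.89613.
SE = √(p̂(1−p̂)(1/n₁+1/n₂)) = √(0.89613·0.10387·0.00202893) = √(0.000188849) = 0.01374.
z = (0.90701 − 0.89253)/0.01374 = 0.01448/0.01374 = 1.05.
p-value = P(Z > 1.054) ≈ 0.1460.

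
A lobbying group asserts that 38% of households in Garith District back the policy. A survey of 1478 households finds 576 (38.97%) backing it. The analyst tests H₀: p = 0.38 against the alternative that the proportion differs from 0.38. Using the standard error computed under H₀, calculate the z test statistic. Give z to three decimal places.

p̂ = 576/1478 = 0.38972.
Standard error under H₀: √(0.38×0.62/1478) = 0.01263.
z = (0.38972 − 0.38)/0.01263 = 0.00972/0.01263 = 0.770.

z = 0.770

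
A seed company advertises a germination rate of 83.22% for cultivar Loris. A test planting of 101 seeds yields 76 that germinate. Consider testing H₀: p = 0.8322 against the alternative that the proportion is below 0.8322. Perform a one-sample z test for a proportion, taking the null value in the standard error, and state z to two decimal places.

p̂ = 76/101 = 0.7525.
SE = √(p₀(1−p₀)/n) = √(0.13964/101) = 0.0372.
z = (0.7525 − 0.8322)/0.0372 = -0.0797/0.0372 = -2.14.
p-value = P(Z < -2.144) ≈ 0.0160.

z = -2.14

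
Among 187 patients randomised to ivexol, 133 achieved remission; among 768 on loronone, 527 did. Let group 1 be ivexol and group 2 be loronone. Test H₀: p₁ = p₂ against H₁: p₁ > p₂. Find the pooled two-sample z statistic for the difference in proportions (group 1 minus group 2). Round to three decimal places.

p̂₁ = 133/187 = 0.71123, p̂₂ = 527/768 = 0.68620.
Pooled p̂ = (133+527)/(187+768) = 660/955 = 0.69110.
SE = √(p̂(1−p̂)(1/n₁+1/n₂)) = √(0.69110·0.30890·0.00664968) = √(0.00141958) = 0.03768.
z = (0.71123 − 0.68620)/0.03768 = 0.02503/0.03768 = 0.664.

z = 0.664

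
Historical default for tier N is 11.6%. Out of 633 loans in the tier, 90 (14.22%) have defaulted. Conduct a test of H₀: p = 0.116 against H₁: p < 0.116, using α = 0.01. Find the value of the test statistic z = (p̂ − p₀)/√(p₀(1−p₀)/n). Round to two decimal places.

p̂ = 90/633 = 0.1422.
Under H₀, SE = √(0.116·0.884/633) = √(0.000161997) = 0.0127.
z = (0.1422 − 0.116)/0.0127 = 0.0262/0.0127 = 2.06.
p-value = P(Z < 2.057) ≈ 0.9802, so at α = 0.01 we fail to reject H₀.

z = 2.06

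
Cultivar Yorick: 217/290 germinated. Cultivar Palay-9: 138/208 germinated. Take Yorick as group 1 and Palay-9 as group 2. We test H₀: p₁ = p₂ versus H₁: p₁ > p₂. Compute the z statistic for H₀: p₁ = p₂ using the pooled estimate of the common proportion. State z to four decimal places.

z = 2.0632

p̂₁ = 217/290 ≈ 0.7482759, p̂₂ = 138/208 ≈ 0.6634615.
Pooled p̂ = (217+138)/(290+208) = 355/498 = 0.7128514.
SE = √(p̂(1−p̂)(1/n₁+1/n₂)) = √(0.7128514·0.2871486·0.00825597) = √(0.00168995) = 0.0411090.
z = (0.7482759 − 0.6634615)/0.0411090 = 0.0848144/0.0411090 = 2.0632.
p-value = P(Z > 2.063) ≈ 0.0195.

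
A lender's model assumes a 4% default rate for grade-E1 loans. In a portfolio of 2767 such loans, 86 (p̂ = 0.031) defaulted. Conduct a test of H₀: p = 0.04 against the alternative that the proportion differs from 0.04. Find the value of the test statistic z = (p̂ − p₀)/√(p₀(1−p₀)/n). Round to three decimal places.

z = -2.394

p̂ = 86/2767 = 0.031081.
SE = √(p₀(1−p₀)/n) = √(0.0384/2767) = 0.003725.
z = (0.031081 − 0.04)/0.003725 = -0.008919/0.003725 = -2.394.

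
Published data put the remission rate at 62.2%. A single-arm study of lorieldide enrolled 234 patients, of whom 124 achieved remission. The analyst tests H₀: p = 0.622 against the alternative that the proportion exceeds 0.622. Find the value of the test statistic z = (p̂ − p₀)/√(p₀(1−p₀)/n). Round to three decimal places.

p̂ = 124/234 ≈ 0.52991.
Standard error under H₀: √(0.622×0.378/234) = 0.03170.
z = (0.52991 − 0.622)/0.03170 = -0.09209/0.03170 = -2.905.
p-value = P(Z > -2.905) ≈ 0.9982.

z = -2.905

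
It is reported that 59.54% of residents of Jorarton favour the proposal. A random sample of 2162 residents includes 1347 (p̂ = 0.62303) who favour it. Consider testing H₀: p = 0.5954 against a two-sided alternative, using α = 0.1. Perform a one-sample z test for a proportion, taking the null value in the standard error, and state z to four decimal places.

p̂ = 1347/2162 ≈ 0.6230342.
SE = √(p₀(1−p₀)/n) = √(0.2409/2162) = 0.0105558.
z = (0.6230342 − 0.5954)/0.0105558 = 0.0276342/0.0105558 = 2.6179.
Two-sided p-value ≈ 2·Φ(−2.618) = 0.0088, so at α = 0.1 we reject H₀.

z = 2.6179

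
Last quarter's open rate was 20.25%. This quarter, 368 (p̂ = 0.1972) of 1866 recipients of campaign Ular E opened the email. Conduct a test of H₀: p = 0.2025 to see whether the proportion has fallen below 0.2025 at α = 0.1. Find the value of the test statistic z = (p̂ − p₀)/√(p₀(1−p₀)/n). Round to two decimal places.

z = -0.57

p̂ = 368/1866 ≈ 0.1972.
Standard error under H₀: √(0.2025×0.7975/1866) = 0.0093.
z = (0.1972 − 0.2025)/0.0093 = -0.0053/0.0093 = -0.57.
p-value = P(Z < -0.568) ≈ 0.2849. With α = 0.1, fail to reject H₀.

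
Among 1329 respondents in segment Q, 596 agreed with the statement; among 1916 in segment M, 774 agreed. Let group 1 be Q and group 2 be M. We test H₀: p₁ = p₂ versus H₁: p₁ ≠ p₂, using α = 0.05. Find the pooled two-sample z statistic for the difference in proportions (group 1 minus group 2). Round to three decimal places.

z = 2.523

p̂₁ = 596/1329 = 0.448457, p̂₂ = 774/1916 = 0.403967.
Pooled p̂ = (596+774)/(1329+1916) = 1370/3245 = 0.422188.
SE = √(p̂(1−p̂)(1/n₁+1/n₂)) = √(0.422188·0.577812·0.00127437) = √(0.000310876) = 0.017632.
z = (0.448457 − 0.403967)/0.017632 = 0.044490/0.017632 = 2.523.
p-value = 2·P(Z > 2.523) ≈ 0.0116; since p < α = 0.05, reject H₀.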